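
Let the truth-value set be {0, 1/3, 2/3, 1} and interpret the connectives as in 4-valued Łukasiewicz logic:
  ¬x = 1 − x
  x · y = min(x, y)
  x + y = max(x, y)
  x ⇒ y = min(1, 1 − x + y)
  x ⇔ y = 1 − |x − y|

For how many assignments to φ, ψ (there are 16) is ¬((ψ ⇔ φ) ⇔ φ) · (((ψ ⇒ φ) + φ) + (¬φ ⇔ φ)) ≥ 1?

2

φ = 0, ψ = 0 ↦ 1  ≥
φ = 0, ψ = 1/3 ↦ 2/3  <
φ = 0, ψ = 2/3 ↦ 1/3  <
φ = 0, ψ = 1 ↦ 0  <
φ = 1/3, ψ = 0 ↦ 1/3  <
φ = 1/3, ψ = 1/3 ↦ 2/3  <
φ = 1/3, ψ = 2/3 ↦ 1/3  <
φ = 1/3, ψ = 1 ↦ 0  <
φ = 2/3, ψ = 0 ↦ 1/3  <
φ = 2/3, ψ = 1/3 ↦ 0  <
φ = 2/3, ψ = 2/3 ↦ 1/3  <
φ = 2/3, ψ = 1 ↦ 0  <
φ = 1, ψ = 0 ↦ 1  ≥
φ = 1, ψ = 1/3 ↦ 2/3  <
φ = 1, ψ = 2/3 ↦ 1/3  <
φ = 1, ψ = 1 ↦ 0  <
So 2 of the 16 assignments meet the threshold.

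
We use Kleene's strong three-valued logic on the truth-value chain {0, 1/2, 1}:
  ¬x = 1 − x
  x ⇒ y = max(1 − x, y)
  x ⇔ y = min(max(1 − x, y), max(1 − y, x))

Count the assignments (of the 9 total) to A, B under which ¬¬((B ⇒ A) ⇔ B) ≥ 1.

A = 0, B = 0 ↦ 0  <
A = 0, B = 1/2 ↦ 1/2  <
A = 0, B = 1 ↦ 0  <
A = 1/2, B = 0 ↦ 0  <
A = 1/2, B = 1/2 ↦ 1/2  <
A = 1/2, B = 1 ↦ 1/2  <
A = 1, B = 0 ↦ 0  <
A = 1, B = 1/2 ↦ 1/2  <
A = 1, B = 1 ↦ 1  ≥
So 1 of the 9 assignments meets the threshold.

1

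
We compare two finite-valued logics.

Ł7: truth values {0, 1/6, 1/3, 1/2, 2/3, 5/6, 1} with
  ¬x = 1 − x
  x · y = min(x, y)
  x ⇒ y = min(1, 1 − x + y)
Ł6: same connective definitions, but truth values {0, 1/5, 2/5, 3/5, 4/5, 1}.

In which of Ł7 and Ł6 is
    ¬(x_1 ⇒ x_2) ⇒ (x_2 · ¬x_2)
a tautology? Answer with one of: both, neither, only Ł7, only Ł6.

In Ł7: at x_1 = 1/6, x_2 = 0 the value is 5/6 — not a tautology.
In Ł6: at x_1 = 1/5, x_2 = 0 the value is 4/5 — not a tautology.

neither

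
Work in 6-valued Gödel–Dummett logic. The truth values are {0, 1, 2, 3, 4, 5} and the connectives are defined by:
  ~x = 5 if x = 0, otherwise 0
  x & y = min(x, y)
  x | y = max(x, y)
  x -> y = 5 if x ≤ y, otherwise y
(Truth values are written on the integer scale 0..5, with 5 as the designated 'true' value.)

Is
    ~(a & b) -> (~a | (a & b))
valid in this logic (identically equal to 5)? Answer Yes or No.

Counterexample: take a = 1, b = 0.
a & b = 1 & 0 = 0
~(a & b) = ~0 = 5
~a = ~1 = 0
~a | (a & b) = 0 | 0 = 0
~(a & b) -> (~a | (a & b)) = 5 -> 0 = 0
This gives 0 ≠ 5.

No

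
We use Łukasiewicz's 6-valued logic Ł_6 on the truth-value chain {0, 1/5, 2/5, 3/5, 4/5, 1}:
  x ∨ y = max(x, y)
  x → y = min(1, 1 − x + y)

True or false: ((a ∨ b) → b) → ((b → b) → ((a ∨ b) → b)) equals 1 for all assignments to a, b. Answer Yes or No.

Yes

At a = 0, b = 2/5, for instance:
a ∨ b = 0 ∨ 2/5 = 2/5
(a ∨ b) → b = 2/5 → 2/5 = 1
b → b = 2/5 → 2/5 = 1
(a ∨ b) → b = 2/5 → 2/5 = 1
(b → b) → ((a ∨ b) → b) = 1 → 1 = 1
((a ∨ b) → b) → ((b → b) → ((a ∨ b) → b)) = 1 → 1 = 1
and checking the remaining 35 assignments likewise gives ≥ 1 in every case.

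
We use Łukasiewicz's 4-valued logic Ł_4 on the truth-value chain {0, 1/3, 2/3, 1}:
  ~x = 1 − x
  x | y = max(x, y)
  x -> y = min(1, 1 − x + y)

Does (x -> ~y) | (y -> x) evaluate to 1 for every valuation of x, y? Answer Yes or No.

Counterexample: take x = 1/3, y = 1.
~y = ~1 = 0
x -> ~y = 1/3 -> 0 = 2/3
y -> x = 1 -> 1/3 = 1/3
(x -> ~y) | (y -> x) = 2/3 | 1/3 = 2/3
This gives 2/3 ≠ 1.

No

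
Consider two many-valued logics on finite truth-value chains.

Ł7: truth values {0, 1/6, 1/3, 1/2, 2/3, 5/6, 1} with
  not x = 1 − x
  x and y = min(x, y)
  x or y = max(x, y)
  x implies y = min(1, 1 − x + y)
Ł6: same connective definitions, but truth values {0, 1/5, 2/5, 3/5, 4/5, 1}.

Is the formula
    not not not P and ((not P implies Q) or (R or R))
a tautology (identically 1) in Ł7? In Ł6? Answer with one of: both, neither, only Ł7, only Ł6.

neither

In Ł7: at P = 0, Q = 0, R = 0 the value is 0 — not a tautology.
In Ł6: at P = 0, Q = 0, R = 0 the value is 0 — not a tautology.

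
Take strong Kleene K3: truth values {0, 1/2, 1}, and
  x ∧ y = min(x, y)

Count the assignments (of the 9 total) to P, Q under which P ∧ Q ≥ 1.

P = 0, Q = 0 ↦ 0  <
P = 0, Q = 1/2 ↦ 0  <
P = 0, Q = 1 ↦ 0  <
P = 1/2, Q = 0 ↦ 0  <
P = 1/2, Q = 1/2 ↦ 1/2  <
P = 1/2, Q = 1 ↦ 1/2  <
P = 1, Q = 0 ↦ 0  <
P = 1, Q = 1/2 ↦ 1/2  <
P = 1, Q = 1 ↦ 1  ≥
So 1 of the 9 assignments meets the threshold.

1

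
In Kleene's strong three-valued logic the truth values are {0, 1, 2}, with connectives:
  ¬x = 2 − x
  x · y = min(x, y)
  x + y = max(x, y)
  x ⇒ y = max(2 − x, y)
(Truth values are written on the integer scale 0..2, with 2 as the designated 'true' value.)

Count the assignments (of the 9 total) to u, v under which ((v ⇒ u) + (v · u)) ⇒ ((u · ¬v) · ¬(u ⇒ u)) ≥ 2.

1

u = 0, v = 0 ↦ 0  <
u = 0, v = 1 ↦ 1  <
u = 0, v = 2 ↦ 2  ≥
u = 1, v = 0 ↦ 1  <
u = 1, v = 1 ↦ 1  <
u = 1, v = 2 ↦ 1  <
u = 2, v = 0 ↦ 0  <
u = 2, v = 1 ↦ 0  <
u = 2, v = 2 ↦ 0  <
So 1 of the 9 assignments meets the threshold.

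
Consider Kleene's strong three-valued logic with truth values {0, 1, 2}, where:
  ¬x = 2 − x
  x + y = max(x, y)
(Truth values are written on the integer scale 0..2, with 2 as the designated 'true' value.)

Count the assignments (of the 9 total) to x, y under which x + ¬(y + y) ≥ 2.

5

x = 0, y = 0 ↦ 2  ≥
x = 0, y = 1 ↦ 1  <
x = 0, y = 2 ↦ 0  <
x = 1, y = 0 ↦ 2  ≥
x = 1, y = 1 ↦ 1  <
x = 1, y = 2 ↦ 1  <
x = 2, y = 0 ↦ 2  ≥
x = 2, y = 1 ↦ 2  ≥
x = 2, y = 2 ↦ 2  ≥
So 5 of the 9 assignments meet the threshold.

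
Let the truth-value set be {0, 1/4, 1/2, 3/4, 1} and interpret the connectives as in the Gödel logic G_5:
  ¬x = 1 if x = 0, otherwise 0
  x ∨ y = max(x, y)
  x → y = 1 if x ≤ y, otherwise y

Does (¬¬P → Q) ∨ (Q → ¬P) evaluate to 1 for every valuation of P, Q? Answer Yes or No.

No

Counterexample: take P = 1/4, Q = 1/4.
¬P = ¬1/4 = 0
¬¬P = ¬0 = 1
¬¬P → Q = 1 → 1/4 = 1/4
¬P = ¬1/4 = 0
Q → ¬P = 1/4 → 0 = 0
(¬¬P → Q) ∨ (Q → ¬P) = 1/4 ∨ 0 = 1/4
This gives 1/4 ≠ 1.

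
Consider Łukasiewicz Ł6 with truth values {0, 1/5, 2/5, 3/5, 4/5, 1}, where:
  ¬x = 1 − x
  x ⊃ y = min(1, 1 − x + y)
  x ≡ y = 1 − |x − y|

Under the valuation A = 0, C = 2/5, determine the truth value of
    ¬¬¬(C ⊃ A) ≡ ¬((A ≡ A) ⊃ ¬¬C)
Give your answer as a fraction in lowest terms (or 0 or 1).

C ⊃ A = 2/5 ⊃ 0 = 3/5
¬(C ⊃ A) = ¬3/5 = 2/5
¬¬(C ⊃ A) = ¬2/5 = 3/5
¬¬¬(C ⊃ A) = ¬3/5 = 2/5
A ≡ A = 0 ≡ 0 = 1
¬C = ¬2/5 = 3/5
¬¬C = ¬3/5 = 2/5
(A ≡ A) ⊃ ¬¬C = 1 ⊃ 2/5 = 2/5
¬((A ≡ A) ⊃ ¬¬C) = ¬2/5 = 3/5
¬¬¬(C ⊃ A) ≡ ¬((A ≡ A) ⊃ ¬¬C) = 2/5 ≡ 3/5 = 4/5

4/5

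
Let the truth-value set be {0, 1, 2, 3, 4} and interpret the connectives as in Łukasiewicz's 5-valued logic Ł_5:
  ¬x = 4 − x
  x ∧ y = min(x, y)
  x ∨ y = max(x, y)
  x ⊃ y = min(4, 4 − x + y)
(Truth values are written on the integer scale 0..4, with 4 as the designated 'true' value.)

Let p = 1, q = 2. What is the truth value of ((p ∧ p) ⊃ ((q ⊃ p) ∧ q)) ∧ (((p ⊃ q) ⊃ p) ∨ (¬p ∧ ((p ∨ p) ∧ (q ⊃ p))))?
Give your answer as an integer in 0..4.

1

p ∧ p = 1 ∧ 1 = 1
q ⊃ p = 2 ⊃ 1 = 3
(q ⊃ p) ∧ q = 3 ∧ 2 = 2
(p ∧ p) ⊃ ((q ⊃ p) ∧ q) = 1 ⊃ 2 = 4
p ⊃ q = 1 ⊃ 2 = 4
(p ⊃ q) ⊃ p = 4 ⊃ 1 = 1
¬p = ¬1 = 3
p ∨ p = 1 ∨ 1 = 1
q ⊃ p = 2 ⊃ 1 = 3
(p ∨ p) ∧ (q ⊃ p) = 1 ∧ 3 = 1
¬p ∧ ((p ∨ p) ∧ (q ⊃ p)) = 3 ∧ 1 = 1
((p ⊃ q) ⊃ p) ∨ (¬p ∧ ((p ∨ p) ∧ (q ⊃ p))) = 1 ∨ 1 = 1
((p ∧ p) ⊃ ((q ⊃ p) ∧ q)) ∧ (((p ⊃ q) ⊃ p) ∨ (¬p ∧ ((p ∨ p) ∧ (q ⊃ p)))) = 4 ∧ 1 = 1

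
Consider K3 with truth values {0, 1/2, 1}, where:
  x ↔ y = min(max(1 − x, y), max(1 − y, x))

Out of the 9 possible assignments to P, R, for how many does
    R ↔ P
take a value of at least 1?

P = 0, R = 0 ↦ 1  ≥
P = 0, R = 1/2 ↦ 1/2  <
P = 0, R = 1 ↦ 0  <
P = 1/2, R = 0 ↦ 1/2  <
P = 1/2, R = 1/2 ↦ 1/2  <
P = 1/2, R = 1 ↦ 1/2  <
P = 1, R = 0 ↦ 0  <
P = 1, R = 1/2 ↦ 1/2  <
P = 1, R = 1 ↦ 1  ≥
So 2 of the 9 assignments meet the threshold.

2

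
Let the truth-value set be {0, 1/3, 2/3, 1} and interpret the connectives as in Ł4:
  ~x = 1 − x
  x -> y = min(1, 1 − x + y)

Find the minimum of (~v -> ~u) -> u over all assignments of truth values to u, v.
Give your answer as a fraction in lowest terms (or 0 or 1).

0

Take u = 0, v = 0:
~v = ~0 = 1
~u = ~0 = 1
~v -> ~u = 1 -> 1 = 1
(~v -> ~u) -> u = 1 -> 0 = 0
No assignment yields a value below 0, so this is the minimum.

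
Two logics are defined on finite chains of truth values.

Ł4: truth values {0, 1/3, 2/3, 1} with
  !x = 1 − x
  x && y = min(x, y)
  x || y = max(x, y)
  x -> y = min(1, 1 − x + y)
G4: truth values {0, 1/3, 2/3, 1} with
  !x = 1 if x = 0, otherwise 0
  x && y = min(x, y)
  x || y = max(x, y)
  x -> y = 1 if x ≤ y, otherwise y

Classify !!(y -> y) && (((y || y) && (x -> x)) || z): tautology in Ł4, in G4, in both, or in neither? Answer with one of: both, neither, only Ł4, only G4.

neither

In Ł4: at x = 0, y = 0, z = 0 the value is 0 — not a tautology.
In G4: at x = 0, y = 0, z = 0 the value is 0 — not a tautology.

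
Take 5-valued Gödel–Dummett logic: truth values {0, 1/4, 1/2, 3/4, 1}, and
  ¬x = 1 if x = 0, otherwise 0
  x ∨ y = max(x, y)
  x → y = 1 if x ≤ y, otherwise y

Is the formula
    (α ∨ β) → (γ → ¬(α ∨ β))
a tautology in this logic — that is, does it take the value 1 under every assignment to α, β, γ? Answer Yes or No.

Counterexample: take α = 0, β = 1/4, γ = 1/4.
α ∨ β = 0 ∨ 1/4 = 1/4
α ∨ β = 0 ∨ 1/4 = 1/4
¬(α ∨ β) = ¬1/4 = 0
γ → ¬(α ∨ β) = 1/4 → 0 = 0
(α ∨ β) → (γ → ¬(α ∨ β)) = 1/4 → 0 = 0
This gives 0 ≠ 1.

No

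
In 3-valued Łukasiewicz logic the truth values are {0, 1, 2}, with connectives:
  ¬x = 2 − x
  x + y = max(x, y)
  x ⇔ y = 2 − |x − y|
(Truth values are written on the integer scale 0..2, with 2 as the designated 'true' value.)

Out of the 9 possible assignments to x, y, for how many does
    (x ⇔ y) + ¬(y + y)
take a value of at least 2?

x = 0, y = 0 ↦ 2  ≥
x = 0, y = 1 ↦ 1  <
x = 0, y = 2 ↦ 0  <
x = 1, y = 0 ↦ 2  ≥
x = 1, y = 1 ↦ 2  ≥
x = 1, y = 2 ↦ 1  <
x = 2, y = 0 ↦ 2  ≥
x = 2, y = 1 ↦ 1  <
x = 2, y = 2 ↦ 2  ≥
So 5 of the 9 assignments meet the threshold.

5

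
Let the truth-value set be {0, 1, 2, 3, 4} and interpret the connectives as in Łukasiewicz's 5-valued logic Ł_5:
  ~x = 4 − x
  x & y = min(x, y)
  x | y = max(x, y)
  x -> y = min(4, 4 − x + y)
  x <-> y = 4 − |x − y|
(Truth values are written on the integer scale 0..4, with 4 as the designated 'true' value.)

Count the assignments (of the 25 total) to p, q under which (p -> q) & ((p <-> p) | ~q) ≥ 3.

19

value 4: 15 assignments (counts)
value 3: 4 assignments (counts)
value 2: 3 assignments
value 1: 2 assignments
value 0: 1 assignment
So 19 of the 25 assignments meet the threshold.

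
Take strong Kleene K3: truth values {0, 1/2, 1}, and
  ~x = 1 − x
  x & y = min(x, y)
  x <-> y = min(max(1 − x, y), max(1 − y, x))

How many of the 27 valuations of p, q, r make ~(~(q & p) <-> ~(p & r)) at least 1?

2

value 1: 2 assignments (counts)
value 1/2: 13 assignments
value 0: 12 assignments
So 2 of the 27 assignments meet the threshold.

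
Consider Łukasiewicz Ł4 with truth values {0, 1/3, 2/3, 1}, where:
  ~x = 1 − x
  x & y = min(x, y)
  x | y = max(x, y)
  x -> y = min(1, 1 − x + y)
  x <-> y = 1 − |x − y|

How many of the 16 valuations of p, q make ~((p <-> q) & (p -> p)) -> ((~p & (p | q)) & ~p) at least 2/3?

14

p = 0, q = 0 ↦ 1  ≥
p = 0, q = 1/3 ↦ 1  ≥
p = 0, q = 2/3 ↦ 1  ≥
p = 0, q = 1 ↦ 1  ≥
p = 1/3, q = 0 ↦ 1  ≥
p = 1/3, q = 1/3 ↦ 1  ≥
p = 1/3, q = 2/3 ↦ 1  ≥
p = 1/3, q = 1 ↦ 1  ≥
p = 2/3, q = 0 ↦ 2/3  ≥
p = 2/3, q = 1/3 ↦ 1  ≥
p = 2/3, q = 2/3 ↦ 1  ≥
p = 2/3, q = 1 ↦ 1  ≥
p = 1, q = 0 ↦ 0  <
p = 1, q = 1/3 ↦ 1/3  <
p = 1, q = 2/3 ↦ 2/3  ≥
p = 1, q = 1 ↦ 1  ≥
So 14 of the 16 assignments meet the threshold.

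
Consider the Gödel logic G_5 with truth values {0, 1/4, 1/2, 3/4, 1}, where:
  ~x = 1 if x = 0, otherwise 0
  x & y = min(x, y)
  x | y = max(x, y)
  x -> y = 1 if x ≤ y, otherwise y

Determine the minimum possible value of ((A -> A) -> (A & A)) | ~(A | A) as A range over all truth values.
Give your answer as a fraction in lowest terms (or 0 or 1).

1/4

Take A = 1/4:
A -> A = 1/4 -> 1/4 = 1
A & A = 1/4 & 1/4 = 1/4
(A -> A) -> (A & A) = 1 -> 1/4 = 1/4
A | A = 1/4 | 1/4 = 1/4
~(A | A) = ~1/4 = 0
((A -> A) -> (A & A)) | ~(A | A) = 1/4 | 0 = 1/4
No assignment yields a value below 1/4, so this is the minimum.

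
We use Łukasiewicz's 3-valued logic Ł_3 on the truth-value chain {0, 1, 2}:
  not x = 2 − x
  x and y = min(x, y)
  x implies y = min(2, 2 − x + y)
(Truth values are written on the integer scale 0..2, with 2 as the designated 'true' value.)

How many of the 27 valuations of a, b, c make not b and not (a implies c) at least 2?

value 2: 1 assignment (counts)
value 1: 5 assignments
value 0: 21 assignments
So 1 of the 27 assignments meets the threshold.

1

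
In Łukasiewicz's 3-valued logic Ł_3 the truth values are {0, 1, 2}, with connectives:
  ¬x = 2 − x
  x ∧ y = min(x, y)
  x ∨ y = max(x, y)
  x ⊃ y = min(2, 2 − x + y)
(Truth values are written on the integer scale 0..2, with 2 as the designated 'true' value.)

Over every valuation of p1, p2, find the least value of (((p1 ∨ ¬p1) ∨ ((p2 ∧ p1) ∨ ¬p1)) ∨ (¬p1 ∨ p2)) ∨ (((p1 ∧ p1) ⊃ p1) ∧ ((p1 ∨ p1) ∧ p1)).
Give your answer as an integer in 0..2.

1

Take p1 = 1, p2 = 0:
¬p1 = ¬1 = 1
p1 ∨ ¬p1 = 1 ∨ 1 = 1
p2 ∧ p1 = 0 ∧ 1 = 0
¬p1 = ¬1 = 1
(p2 ∧ p1) ∨ ¬p1 = 0 ∨ 1 = 1
(p1 ∨ ¬p1) ∨ ((p2 ∧ p1) ∨ ¬p1) = 1 ∨ 1 = 1
¬p1 = ¬1 = 1
¬p1 ∨ p2 = 1 ∨ 0 = 1
((p1 ∨ ¬p1) ∨ ((p2 ∧ p1) ∨ ¬p1)) ∨ (¬p1 ∨ p2) = 1 ∨ 1 = 1
p1 ∧ p1 = 1 ∧ 1 = 1
(p1 ∧ p1) ⊃ p1 = 1 ⊃ 1 = 2
p1 ∨ p1 = 1 ∨ 1 = 1
(p1 ∨ p1) ∧ p1 = 1 ∧ 1 = 1
((p1 ∧ p1) ⊃ p1) ∧ ((p1 ∨ p1) ∧ p1) = 2 ∧ 1 = 1
(((p1 ∨ ¬p1) ∨ ((p2 ∧ p1) ∨ ¬p1)) ∨ (¬p1 ∨ p2)) ∨ (((p1 ∧ p1) ⊃ p1) ∧ ((p1 ∨ p1) ∧ p1)) = 1 ∨ 1 = 1
No assignment yields a value below 1, so this is the minimum.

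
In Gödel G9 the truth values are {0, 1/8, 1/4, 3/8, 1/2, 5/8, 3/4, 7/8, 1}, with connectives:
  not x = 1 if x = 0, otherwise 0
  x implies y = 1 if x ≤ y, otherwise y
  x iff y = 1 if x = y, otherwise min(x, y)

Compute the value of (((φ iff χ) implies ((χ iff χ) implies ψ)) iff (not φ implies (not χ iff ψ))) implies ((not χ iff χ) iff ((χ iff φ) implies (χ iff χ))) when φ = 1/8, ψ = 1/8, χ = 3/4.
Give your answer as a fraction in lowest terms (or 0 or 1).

0

φ iff χ = 1/8 iff 3/4 = 1/8
χ iff χ = 3/4 iff 3/4 = 1
(χ iff χ) implies ψ = 1 implies 1/8 = 1/8
(φ iff χ) implies ((χ iff χ) implies ψ) = 1/8 implies 1/8 = 1
not φ = not 1/8 = 0
not χ = not 3/4 = 0
not χ iff ψ = 0 iff 1/8 = 0
not φ implies (not χ iff ψ) = 0 implies 0 = 1
((φ iff χ) implies ((χ iff χ) implies ψ)) iff (not φ implies (not χ iff ψ)) = 1 iff 1 = 1
not χ = not 3/4 = 0
not χ iff χ = 0 iff 3/4 = 0
χ iff φ = 3/4 iff 1/8 = 1/8
χ iff χ = 3/4 iff 3/4 = 1
(χ iff φ) implies (χ iff χ) = 1/8 implies 1 = 1
(not χ iff χ) iff ((χ iff φ) implies (χ iff χ)) = 0 iff 1 = 0
(((φ iff χ) implies ((χ iff χ) implies ψ)) iff (not φ implies (not χ iff ψ))) implies ((not χ iff χ) iff ((χ iff φ) implies (χ iff χ))) = 1 implies 0 = 0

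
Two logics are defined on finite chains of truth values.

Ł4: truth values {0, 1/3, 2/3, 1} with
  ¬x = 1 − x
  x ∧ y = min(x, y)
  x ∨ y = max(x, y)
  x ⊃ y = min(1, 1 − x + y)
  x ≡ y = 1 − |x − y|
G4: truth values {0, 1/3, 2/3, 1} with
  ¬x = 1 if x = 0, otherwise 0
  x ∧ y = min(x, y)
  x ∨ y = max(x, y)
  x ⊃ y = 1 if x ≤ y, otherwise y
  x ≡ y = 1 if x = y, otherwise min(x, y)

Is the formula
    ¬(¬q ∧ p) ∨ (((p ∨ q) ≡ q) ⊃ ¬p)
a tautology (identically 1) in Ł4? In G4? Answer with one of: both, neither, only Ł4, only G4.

only G4

In Ł4: at p = 1/3, q = 1/3 the value is 2/3 — not a tautology.
In G4: every assignment gives 1 — tautology.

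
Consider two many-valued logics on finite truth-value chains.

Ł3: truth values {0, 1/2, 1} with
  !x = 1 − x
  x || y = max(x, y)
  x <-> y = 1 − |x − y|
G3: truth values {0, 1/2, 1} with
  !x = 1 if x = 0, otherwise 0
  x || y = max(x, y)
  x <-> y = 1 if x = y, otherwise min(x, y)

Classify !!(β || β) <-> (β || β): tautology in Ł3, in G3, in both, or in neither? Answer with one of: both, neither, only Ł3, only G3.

In Ł3: every assignment gives 1 — tautology.
In G3: at β = 1/2 the value is 1/2 — not a tautology.

only Ł3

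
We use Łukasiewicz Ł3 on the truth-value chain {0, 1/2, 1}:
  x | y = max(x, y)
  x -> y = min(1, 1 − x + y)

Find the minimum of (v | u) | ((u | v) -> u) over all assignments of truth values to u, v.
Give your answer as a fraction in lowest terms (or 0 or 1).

Take u = 0, v = 1/2:
v | u = 1/2 | 0 = 1/2
u | v = 0 | 1/2 = 1/2
(u | v) -> u = 1/2 -> 0 = 1/2
(v | u) | ((u | v) -> u) = 1/2 | 1/2 = 1/2
No assignment yields a value below 1/2, so this is the minimum.

1/2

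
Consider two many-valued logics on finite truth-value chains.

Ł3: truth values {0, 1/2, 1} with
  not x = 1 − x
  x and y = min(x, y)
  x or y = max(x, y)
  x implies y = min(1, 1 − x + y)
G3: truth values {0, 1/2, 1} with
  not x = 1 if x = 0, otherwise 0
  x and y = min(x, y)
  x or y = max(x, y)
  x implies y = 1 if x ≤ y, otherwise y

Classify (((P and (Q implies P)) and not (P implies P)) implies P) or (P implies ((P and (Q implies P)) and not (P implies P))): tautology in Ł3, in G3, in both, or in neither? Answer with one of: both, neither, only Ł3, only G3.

both

In Ł3: every assignment gives 1 — tautology.
In G3: every assignment gives 1 — tautology.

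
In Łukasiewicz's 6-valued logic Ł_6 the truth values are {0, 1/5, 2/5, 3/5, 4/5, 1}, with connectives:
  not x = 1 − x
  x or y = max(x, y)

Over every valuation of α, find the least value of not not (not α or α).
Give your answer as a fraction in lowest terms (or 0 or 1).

Take α = 2/5:
not α = not 2/5 = 3/5
not α or α = 3/5 or 2/5 = 3/5
not (not α or α) = not 3/5 = 2/5
not not (not α or α) = not 2/5 = 3/5
No assignment yields a value below 3/5, so this is the minimum.

3/5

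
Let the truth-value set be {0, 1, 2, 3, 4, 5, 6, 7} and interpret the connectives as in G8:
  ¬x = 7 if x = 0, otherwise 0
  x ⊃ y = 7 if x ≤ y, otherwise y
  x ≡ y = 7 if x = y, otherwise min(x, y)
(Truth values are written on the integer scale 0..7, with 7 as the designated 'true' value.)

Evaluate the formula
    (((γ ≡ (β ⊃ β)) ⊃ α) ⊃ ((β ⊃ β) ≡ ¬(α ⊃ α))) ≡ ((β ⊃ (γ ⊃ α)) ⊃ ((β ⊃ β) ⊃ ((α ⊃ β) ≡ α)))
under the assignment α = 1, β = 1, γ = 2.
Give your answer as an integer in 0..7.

β ⊃ β = 1 ⊃ 1 = 7
γ ≡ (β ⊃ β) = 2 ≡ 7 = 2
(γ ≡ (β ⊃ β)) ⊃ α = 2 ⊃ 1 = 1
β ⊃ β = 1 ⊃ 1 = 7
α ⊃ α = 1 ⊃ 1 = 7
¬(α ⊃ α) = ¬7 = 0
(β ⊃ β) ≡ ¬(α ⊃ α) = 7 ≡ 0 = 0
((γ ≡ (β ⊃ β)) ⊃ α) ⊃ ((β ⊃ β) ≡ ¬(α ⊃ α)) = 1 ⊃ 0 = 0
γ ⊃ α = 2 ⊃ 1 = 1
β ⊃ (γ ⊃ α) = 1 ⊃ 1 = 7
β ⊃ β = 1 ⊃ 1 = 7
α ⊃ β = 1 ⊃ 1 = 7
(α ⊃ β) ≡ α = 7 ≡ 1 = 1
(β ⊃ β) ⊃ ((α ⊃ β) ≡ α) = 7 ⊃ 1 = 1
(β ⊃ (γ ⊃ α)) ⊃ ((β ⊃ β) ⊃ ((α ⊃ β) ≡ α)) = 7 ⊃ 1 = 1
(((γ ≡ (β ⊃ β)) ⊃ α) ⊃ ((β ⊃ β) ≡ ¬(α ⊃ α))) ≡ ((β ⊃ (γ ⊃ α)) ⊃ ((β ⊃ β) ⊃ ((α ⊃ β) ≡ α))) = 0 ≡ 1 = 0

0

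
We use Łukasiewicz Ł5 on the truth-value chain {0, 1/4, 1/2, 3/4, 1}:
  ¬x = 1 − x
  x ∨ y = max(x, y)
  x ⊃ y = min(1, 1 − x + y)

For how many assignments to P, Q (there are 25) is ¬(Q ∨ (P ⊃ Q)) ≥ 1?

1

value 1: 1 assignment (counts)
value 3/4: 2 assignments
value 1/2: 3 assignments
value 1/4: 4 assignments
value 0: 15 assignments
So 1 of the 25 assignments meets the threshold.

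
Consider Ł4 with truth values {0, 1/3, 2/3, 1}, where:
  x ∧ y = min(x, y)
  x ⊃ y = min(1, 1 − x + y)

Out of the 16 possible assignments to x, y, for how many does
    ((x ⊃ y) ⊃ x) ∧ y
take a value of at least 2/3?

x = 0, y = 0 ↦ 0  <
x = 0, y = 1/3 ↦ 0  <
x = 0, y = 2/3 ↦ 0  <
x = 0, y = 1 ↦ 0  <
x = 1/3, y = 0 ↦ 0  <
x = 1/3, y = 1/3 ↦ 1/3  <
x = 1/3, y = 2/3 ↦ 1/3  <
x = 1/3, y = 1 ↦ 1/3  <
x = 2/3, y = 0 ↦ 0  <
x = 2/3, y = 1/3 ↦ 1/3  <
x = 2/3, y = 2/3 ↦ 2/3  ≥
x = 2/3, y = 1 ↦ 2/3  ≥
x = 1, y = 0 ↦ 0  <
x = 1, y = 1/3 ↦ 1/3  <
x = 1, y = 2/3 ↦ 2/3  ≥
x = 1, y = 1 ↦ 1  ≥
So 4 of the 16 assignments meet the threshold.

4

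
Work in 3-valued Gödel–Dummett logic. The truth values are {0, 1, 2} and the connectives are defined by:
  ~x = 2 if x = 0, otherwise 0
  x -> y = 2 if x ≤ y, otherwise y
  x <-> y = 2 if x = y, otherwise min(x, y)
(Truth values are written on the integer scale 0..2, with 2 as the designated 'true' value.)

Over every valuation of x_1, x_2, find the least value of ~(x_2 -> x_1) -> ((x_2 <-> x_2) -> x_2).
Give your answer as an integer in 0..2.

1

Take x_1 = 0, x_2 = 1:
x_2 -> x_1 = 1 -> 0 = 0
~(x_2 -> x_1) = ~0 = 2
x_2 <-> x_2 = 1 <-> 1 = 2
(x_2 <-> x_2) -> x_2 = 2 -> 1 = 1
~(x_2 -> x_1) -> ((x_2 <-> x_2) -> x_2) = 2 -> 1 = 1
No assignment yields a value below 1, so this is the minimum.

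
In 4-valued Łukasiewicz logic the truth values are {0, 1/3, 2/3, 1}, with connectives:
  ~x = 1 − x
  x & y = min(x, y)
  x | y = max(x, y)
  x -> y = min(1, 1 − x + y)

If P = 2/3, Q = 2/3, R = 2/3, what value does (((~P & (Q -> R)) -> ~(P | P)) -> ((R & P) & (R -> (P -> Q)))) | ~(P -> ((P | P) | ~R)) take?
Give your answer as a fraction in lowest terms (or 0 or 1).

~P = ~2/3 = 1/3
Q -> R = 2/3 -> 2/3 = 1
~P & (Q -> R) = 1/3 & 1 = 1/3
P | P = 2/3 | 2/3 = 2/3
~(P | P) = ~2/3 = 1/3
(~P & (Q -> R)) -> ~(P | P) = 1/3 -> 1/3 = 1
R & P = 2/3 & 2/3 = 2/3
P -> Q = 2/3 -> 2/3 = 1
R -> (P -> Q) = 2/3 -> 1 = 1
(R & P) & (R -> (P -> Q)) = 2/3 & 1 = 2/3
((~P & (Q -> R)) -> ~(P | P)) -> ((R & P) & (R -> (P -> Q))) = 1 -> 2/3 = 2/3
P | P = 2/3 | 2/3 = 2/3
~R = ~2/3 = 1/3
(P | P) | ~R = 2/3 | 1/3 = 2/3
P -> ((P | P) | ~R) = 2/3 -> 2/3 = 1
~(P -> ((P | P) | ~R)) = ~1 = 0
(((~P & (Q -> R)) -> ~(P | P)) -> ((R & P) & (R -> (P -> Q)))) | ~(P -> ((P | P) | ~R)) = 2/3 | 0 = 2/3

2/3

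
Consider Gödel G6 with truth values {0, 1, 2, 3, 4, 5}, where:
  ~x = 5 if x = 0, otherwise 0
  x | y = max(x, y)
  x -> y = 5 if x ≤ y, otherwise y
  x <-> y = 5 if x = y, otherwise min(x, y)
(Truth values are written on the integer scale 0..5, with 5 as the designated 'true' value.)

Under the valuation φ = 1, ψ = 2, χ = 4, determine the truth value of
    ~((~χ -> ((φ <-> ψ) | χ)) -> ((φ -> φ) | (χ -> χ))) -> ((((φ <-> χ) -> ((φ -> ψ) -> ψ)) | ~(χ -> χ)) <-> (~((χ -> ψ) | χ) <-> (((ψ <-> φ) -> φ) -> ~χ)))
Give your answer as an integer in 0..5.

~χ = ~4 = 0
φ <-> ψ = 1 <-> 2 = 1
(φ <-> ψ) | χ = 1 | 4 = 4
~χ -> ((φ <-> ψ) | χ) = 0 -> 4 = 5
φ -> φ = 1 -> 1 = 5
χ -> χ = 4 -> 4 = 5
(φ -> φ) | (χ -> χ) = 5 | 5 = 5
(~χ -> ((φ <-> ψ) | χ)) -> ((φ -> φ) | (χ -> χ)) = 5 -> 5 = 5
~((~χ -> ((φ <-> ψ) | χ)) -> ((φ -> φ) | (χ -> χ))) = ~5 = 0
φ <-> χ = 1 <-> 4 = 1
φ -> ψ = 1 -> 2 = 5
(φ -> ψ) -> ψ = 5 -> 2 = 2
(φ <-> χ) -> ((φ -> ψ) -> ψ) = 1 -> 2 = 5
χ -> χ = 4 -> 4 = 5
~(χ -> χ) = ~5 = 0
((φ <-> χ) -> ((φ -> ψ) -> ψ)) | ~(χ -> χ) = 5 | 0 = 5
χ -> ψ = 4 -> 2 = 2
(χ -> ψ) | χ = 2 | 4 = 4
~((χ -> ψ) | χ) = ~4 = 0
ψ <-> φ = 2 <-> 1 = 1
(ψ <-> φ) -> φ = 1 -> 1 = 5
~χ = ~4 = 0
((ψ <-> φ) -> φ) -> ~χ = 5 -> 0 = 0
~((χ -> ψ) | χ) <-> (((ψ <-> φ) -> φ) -> ~χ) = 0 <-> 0 = 5
(((φ <-> χ) -> ((φ -> ψ) -> ψ)) | ~(χ -> χ)) <-> (~((χ -> ψ) | χ) <-> (((ψ <-> φ) -> φ) -> ~χ)) = 5 <-> 5 = 5
~((~χ -> ((φ <-> ψ) | χ)) -> ((φ -> φ) | (χ -> χ))) -> ((((φ <-> χ) -> ((φ -> ψ) -> ψ)) | ~(χ -> χ)) <-> (~((χ -> ψ) | χ) <-> (((ψ <-> φ) -> φ) -> ~χ))) = 0 -> 5 = 5

5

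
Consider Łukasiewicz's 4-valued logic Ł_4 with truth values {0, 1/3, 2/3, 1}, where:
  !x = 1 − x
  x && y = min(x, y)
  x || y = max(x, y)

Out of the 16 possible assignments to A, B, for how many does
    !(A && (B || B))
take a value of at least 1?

7

A = 0, B = 0 ↦ 1  ≥
A = 0, B = 1/3 ↦ 1  ≥
A = 0, B = 2/3 ↦ 1  ≥
A = 0, B = 1 ↦ 1  ≥
A = 1/3, B = 0 ↦ 1  ≥
A = 1/3, B = 1/3 ↦ 2/3  <
A = 1/3, B = 2/3 ↦ 2/3  <
A = 1/3, B = 1 ↦ 2/3  <
A = 2/3, B = 0 ↦ 1  ≥
A = 2/3, B = 1/3 ↦ 2/3  <
A = 2/3, B = 2/3 ↦ 1/3  <
A = 2/3, B = 1 ↦ 1/3  <
A = 1, B = 0 ↦ 1  ≥
A = 1, B = 1/3 ↦ 2/3  <
A = 1, B = 2/3 ↦ 1/3  <
A = 1, B = 1 ↦ 0  <
So 7 of the 16 assignments meet the threshold.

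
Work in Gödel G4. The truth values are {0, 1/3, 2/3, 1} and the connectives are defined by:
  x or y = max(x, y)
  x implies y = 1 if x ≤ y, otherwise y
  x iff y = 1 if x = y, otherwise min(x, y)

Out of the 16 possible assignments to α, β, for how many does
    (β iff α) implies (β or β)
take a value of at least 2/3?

α = 0, β = 0 ↦ 0  <
α = 0, β = 1/3 ↦ 1  ≥
α = 0, β = 2/3 ↦ 1  ≥
α = 0, β = 1 ↦ 1  ≥
α = 1/3, β = 0 ↦ 1  ≥
α = 1/3, β = 1/3 ↦ 1/3  <
α = 1/3, β = 2/3 ↦ 1  ≥
α = 1/3, β = 1 ↦ 1  ≥
α = 2/3, β = 0 ↦ 1  ≥
α = 2/3, β = 1/3 ↦ 1  ≥
α = 2/3, β = 2/3 ↦ 2/3  ≥
α = 2/3, β = 1 ↦ 1  ≥
α = 1, β = 0 ↦ 1  ≥
α = 1, β = 1/3 ↦ 1  ≥
α = 1, β = 2/3 ↦ 1  ≥
α = 1, β = 1 ↦ 1  ≥
So 14 of the 16 assignments meet the threshold.

14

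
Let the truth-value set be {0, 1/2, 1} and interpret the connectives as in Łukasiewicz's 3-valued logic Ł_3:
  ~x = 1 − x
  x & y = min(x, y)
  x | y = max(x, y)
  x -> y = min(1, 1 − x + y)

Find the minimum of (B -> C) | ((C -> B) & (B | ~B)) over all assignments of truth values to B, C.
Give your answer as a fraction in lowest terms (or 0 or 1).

1/2

Take B = 1/2, C = 0:
B -> C = 1/2 -> 0 = 1/2
C -> B = 0 -> 1/2 = 1
~B = ~1/2 = 1/2
B | ~B = 1/2 | 1/2 = 1/2
(C -> B) & (B | ~B) = 1 & 1/2 = 1/2
(B -> C) | ((C -> B) & (B | ~B)) = 1/2 | 1/2 = 1/2
No assignment yields a value below 1/2, so this is the minimum.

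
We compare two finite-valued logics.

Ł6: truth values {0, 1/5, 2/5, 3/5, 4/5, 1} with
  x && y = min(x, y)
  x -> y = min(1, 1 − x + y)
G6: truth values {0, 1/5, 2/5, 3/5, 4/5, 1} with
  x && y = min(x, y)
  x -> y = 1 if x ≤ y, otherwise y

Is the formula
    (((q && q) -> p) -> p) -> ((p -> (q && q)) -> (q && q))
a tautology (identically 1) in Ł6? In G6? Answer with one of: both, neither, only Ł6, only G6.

In Ł6: every assignment gives 1 — tautology.
In G6: at p = 0, q = 1/5 the value is 1/5 — not a tautology.

only Ł6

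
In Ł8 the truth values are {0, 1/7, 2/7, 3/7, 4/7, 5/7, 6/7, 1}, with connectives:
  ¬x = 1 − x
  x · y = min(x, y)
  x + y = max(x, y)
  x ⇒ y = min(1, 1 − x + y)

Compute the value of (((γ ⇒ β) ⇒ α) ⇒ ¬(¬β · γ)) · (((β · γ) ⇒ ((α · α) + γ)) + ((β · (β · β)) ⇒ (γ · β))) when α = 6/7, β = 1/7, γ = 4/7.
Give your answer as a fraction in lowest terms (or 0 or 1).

3/7

γ ⇒ β = 4/7 ⇒ 1/7 = 4/7
(γ ⇒ β) ⇒ α = 4/7 ⇒ 6/7 = 1
¬β = ¬1/7 = 6/7
¬β · γ = 6/7 · 4/7 = 4/7
¬(¬β · γ) = ¬4/7 = 3/7
((γ ⇒ β) ⇒ α) ⇒ ¬(¬β · γ) = 1 ⇒ 3/7 = 3/7
β · γ = 1/7 · 4/7 = 1/7
α · α = 6/7 · 6/7 = 6/7
(α · α) + γ = 6/7 + 4/7 = 6/7
(β · γ) ⇒ ((α · α) + γ) = 1/7 ⇒ 6/7 = 1
β · β = 1/7 · 1/7 = 1/7
β · (β · β) = 1/7 · 1/7 = 1/7
γ · β = 4/7 · 1/7 = 1/7
(β · (β · β)) ⇒ (γ · β) = 1/7 ⇒ 1/7 = 1
((β · γ) ⇒ ((α · α) + γ)) + ((β · (β · β)) ⇒ (γ · β)) = 1 + 1 = 1
(((γ ⇒ β) ⇒ α) ⇒ ¬(¬β · γ)) · (((β · γ) ⇒ ((α · α) + γ)) + ((β · (β · β)) ⇒ (γ · β))) = 3/7 · 1 = 3/7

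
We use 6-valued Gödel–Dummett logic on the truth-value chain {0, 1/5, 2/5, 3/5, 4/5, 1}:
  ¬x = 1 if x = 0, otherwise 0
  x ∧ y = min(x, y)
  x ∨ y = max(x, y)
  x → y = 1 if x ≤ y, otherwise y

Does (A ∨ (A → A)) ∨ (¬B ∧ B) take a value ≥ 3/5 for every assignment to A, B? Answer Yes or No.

At A = 4/5, B = 1, for instance:
A → A = 4/5 → 4/5 = 1
A ∨ (A → A) = 4/5 ∨ 1 = 1
¬B = ¬1 = 0
¬B ∧ B = 0 ∧ 1 = 0
(A ∨ (A → A)) ∨ (¬B ∧ B) = 1 ∨ 0 = 1
and checking the remaining 35 assignments likewise gives ≥ 3/5 in every case.

Yes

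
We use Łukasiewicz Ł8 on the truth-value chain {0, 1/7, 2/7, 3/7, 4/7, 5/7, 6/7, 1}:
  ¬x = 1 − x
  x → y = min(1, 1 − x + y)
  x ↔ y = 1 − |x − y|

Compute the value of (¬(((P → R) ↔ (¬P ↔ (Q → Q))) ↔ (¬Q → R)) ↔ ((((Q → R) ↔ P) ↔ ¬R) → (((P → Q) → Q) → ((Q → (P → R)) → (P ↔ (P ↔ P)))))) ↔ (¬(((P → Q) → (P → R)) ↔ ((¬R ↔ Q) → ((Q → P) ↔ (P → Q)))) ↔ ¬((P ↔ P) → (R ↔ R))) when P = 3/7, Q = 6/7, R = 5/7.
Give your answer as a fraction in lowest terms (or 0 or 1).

P → R = 3/7 → 5/7 = 1
¬P = ¬3/7 = 4/7
Q → Q = 6/7 → 6/7 = 1
¬P ↔ (Q → Q) = 4/7 ↔ 1 = 4/7
(P → R) ↔ (¬P ↔ (Q → Q)) = 1 ↔ 4/7 = 4/7
¬Q = ¬6/7 = 1/7
¬Q → R = 1/7 → 5/7 = 1
((P → R) ↔ (¬P ↔ (Q → Q))) ↔ (¬Q → R) = 4/7 ↔ 1 = 4/7
¬(((P → R) ↔ (¬P ↔ (Q → Q))) ↔ (¬Q → R)) = ¬4/7 = 3/7
Q → R = 6/7 → 5/7 = 6/7
(Q → R) ↔ P = 6/7 ↔ 3/7 = 4/7
¬R = ¬5/7 = 2/7
((Q → R) ↔ P) ↔ ¬R = 4/7 ↔ 2/7 = 5/7
P → Q = 3/7 → 6/7 = 1
(P → Q) → Q = 1 → 6/7 = 6/7
P → R = 3/7 → 5/7 = 1
Q → (P → R) = 6/7 → 1 = 1
P ↔ P = 3/7 ↔ 3/7 = 1
P ↔ (P ↔ P) = 3/7 ↔ 1 = 3/7
(Q → (P → R)) → (P ↔ (P ↔ P)) = 1 → 3/7 = 3/7
((P → Q) → Q) → ((Q → (P → R)) → (P ↔ (P ↔ P))) = 6/7 → 3/7 = 4/7
(((Q → R) ↔ P) ↔ ¬R) → (((P → Q) → Q) → ((Q → (P → R)) → (P ↔ (P ↔ P)))) = 5/7 → 4/7 = 6/7
¬(((P → R) ↔ (¬P ↔ (Q → Q))) ↔ (¬Q → R)) ↔ ((((Q → R) ↔ P) ↔ ¬R) → (((P → Q) → Q) → ((Q → (P → R)) → (P ↔ (P ↔ P))))) = 3/7 ↔ 6/7 = 4/7
P → Q = 3/7 → 6/7 = 1
P → R = 3/7 → 5/7 = 1
(P → Q) → (P → R) = 1 → 1 = 1
¬R = ¬5/7 = 2/7
¬R ↔ Q = 2/7 ↔ 6/7 = 3/7
Q → P = 6/7 → 3/7 = 4/7
P → Q = 3/7 → 6/7 = 1
(Q → P) ↔ (P → Q) = 4/7 ↔ 1 = 4/7
(¬R ↔ Q) → ((Q → P) ↔ (P → Q)) = 3/7 → 4/7 = 1
((P → Q) → (P → R)) ↔ ((¬R ↔ Q) → ((Q → P) ↔ (P → Q))) = 1 ↔ 1 = 1
¬(((P → Q) → (P → R)) ↔ ((¬R ↔ Q) → ((Q → P) ↔ (P → Q)))) = ¬1 = 0
P ↔ P = 3/7 ↔ 3/7 = 1
R ↔ R = 5/7 ↔ 5/7 = 1
(P ↔ P) → (R ↔ R) = 1 → 1 = 1
¬((P ↔ P) → (R ↔ R)) = ¬1 = 0
¬(((P → Q) → (P → R)) ↔ ((¬R ↔ Q) → ((Q → P) ↔ (P → Q)))) ↔ ¬((P ↔ P) → (R ↔ R)) = 0 ↔ 0 = 1
(¬(((P → R) ↔ (¬P ↔ (Q → Q))) ↔ (¬Q → R)) ↔ ((((Q → R) ↔ P) ↔ ¬R) → (((P → Q) → Q) → ((Q → (P → R)) → (P ↔ (P ↔ P)))))) ↔ (¬(((P → Q) → (P → R)) ↔ ((¬R ↔ Q) → ((Q → P) ↔ (P → Q)))) ↔ ¬((P ↔ P) → (R ↔ R))) = 4/7 ↔ 1 = 4/7

4/7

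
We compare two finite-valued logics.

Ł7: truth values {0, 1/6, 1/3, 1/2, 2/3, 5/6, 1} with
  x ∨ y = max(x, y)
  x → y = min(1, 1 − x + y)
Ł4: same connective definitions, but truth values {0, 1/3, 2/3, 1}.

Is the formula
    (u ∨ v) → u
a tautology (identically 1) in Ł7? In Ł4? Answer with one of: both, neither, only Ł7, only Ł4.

neither

In Ł7: at u = 0, v = 1/6 the value is 5/6 — not a tautology.
In Ł4: at u = 0, v = 1/3 the value is 2/3 — not a tautology.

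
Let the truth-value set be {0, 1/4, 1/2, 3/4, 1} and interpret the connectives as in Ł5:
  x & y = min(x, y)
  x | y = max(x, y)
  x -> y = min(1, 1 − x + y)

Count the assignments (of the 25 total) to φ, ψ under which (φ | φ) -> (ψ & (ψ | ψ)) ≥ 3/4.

value 1: 15 assignments (counts)
value 3/4: 4 assignments (counts)
value 1/2: 3 assignments
value 1/4: 2 assignments
value 0: 1 assignment
So 19 of the 25 assignments meet the threshold.

19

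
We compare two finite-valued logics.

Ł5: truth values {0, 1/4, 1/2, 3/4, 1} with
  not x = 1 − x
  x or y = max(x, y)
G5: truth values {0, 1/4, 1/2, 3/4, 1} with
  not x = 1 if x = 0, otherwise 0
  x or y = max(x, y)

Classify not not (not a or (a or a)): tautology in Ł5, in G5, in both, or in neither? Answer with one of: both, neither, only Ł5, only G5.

only G5

In Ł5: at a = 1/4 the value is 3/4 — not a tautology.
In G5: every assignment gives 1 — tautology.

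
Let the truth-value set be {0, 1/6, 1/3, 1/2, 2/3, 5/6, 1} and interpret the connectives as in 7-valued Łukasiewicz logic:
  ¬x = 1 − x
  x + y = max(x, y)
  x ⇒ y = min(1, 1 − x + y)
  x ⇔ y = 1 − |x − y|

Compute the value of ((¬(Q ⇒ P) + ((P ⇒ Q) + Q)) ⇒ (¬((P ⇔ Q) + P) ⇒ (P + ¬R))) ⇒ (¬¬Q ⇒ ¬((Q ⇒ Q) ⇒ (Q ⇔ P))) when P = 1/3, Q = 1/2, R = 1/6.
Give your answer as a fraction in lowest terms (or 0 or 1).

Q ⇒ P = 1/2 ⇒ 1/3 = 5/6
¬(Q ⇒ P) = ¬5/6 = 1/6
P ⇒ Q = 1/3 ⇒ 1/2 = 1
(P ⇒ Q) + Q = 1 + 1/2 = 1
¬(Q ⇒ P) + ((P ⇒ Q) + Q) = 1/6 + 1 = 1
P ⇔ Q = 1/3 ⇔ 1/2 = 5/6
(P ⇔ Q) + P = 5/6 + 1/3 = 5/6
¬((P ⇔ Q) + P) = ¬5/6 = 1/6
¬R = ¬1/6 = 5/6
P + ¬R = 1/3 + 5/6 = 5/6
¬((P ⇔ Q) + P) ⇒ (P + ¬R) = 1/6 ⇒ 5/6 = 1
(¬(Q ⇒ P) + ((P ⇒ Q) + Q)) ⇒ (¬((P ⇔ Q) + P) ⇒ (P + ¬R)) = 1 ⇒ 1 = 1
¬Q = ¬1/2 = 1/2
¬¬Q = ¬1/2 = 1/2
Q ⇒ Q = 1/2 ⇒ 1/2 = 1
Q ⇔ P = 1/2 ⇔ 1/3 = 5/6
(Q ⇒ Q) ⇒ (Q ⇔ P) = 1 ⇒ 5/6 = 5/6
¬((Q ⇒ Q) ⇒ (Q ⇔ P)) = ¬5/6 = 1/6
¬¬Q ⇒ ¬((Q ⇒ Q) ⇒ (Q ⇔ P)) = 1/2 ⇒ 1/6 = 2/3
((¬(Q ⇒ P) + ((P ⇒ Q) + Q)) ⇒ (¬((P ⇔ Q) + P) ⇒ (P + ¬R))) ⇒ (¬¬Q ⇒ ¬((Q ⇒ Q) ⇒ (Q ⇔ P))) = 1 ⇒ 2/3 = 2/3

2/3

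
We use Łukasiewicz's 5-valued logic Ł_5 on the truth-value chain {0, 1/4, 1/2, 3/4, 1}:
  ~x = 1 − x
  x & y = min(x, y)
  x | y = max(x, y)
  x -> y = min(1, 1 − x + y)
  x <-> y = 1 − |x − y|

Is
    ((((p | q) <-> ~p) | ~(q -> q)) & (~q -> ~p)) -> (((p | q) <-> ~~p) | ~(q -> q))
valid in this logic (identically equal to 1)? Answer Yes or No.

No

Counterexample: take p = 0, q = 3/4.
p | q = 0 | 3/4 = 3/4
~p = ~0 = 1
(p | q) <-> ~p = 3/4 <-> 1 = 3/4
q -> q = 3/4 -> 3/4 = 1
~(q -> q) = ~1 = 0
((p | q) <-> ~p) | ~(q -> q) = 3/4 | 0 = 3/4
~q = ~3/4 = 1/4
~p = ~0 = 1
~q -> ~p = 1/4 -> 1 = 1
(((p | q) <-> ~p) | ~(q -> q)) & (~q -> ~p) = 3/4 & 1 = 3/4
p | q = 0 | 3/4 = 3/4
~p = ~0 = 1
~~p = ~1 = 0
(p | q) <-> ~~p = 3/4 <-> 0 = 1/4
q -> q = 3/4 -> 3/4 = 1
~(q -> q) = ~1 = 0
((p | q) <-> ~~p) | ~(q -> q) = 1/4 | 0 = 1/4
((((p | q) <-> ~p) | ~(q -> q)) & (~q -> ~p)) -> (((p | q) <-> ~~p) | ~(q -> q)) = 3/4 -> 1/4 = 1/2
This gives 1/2 ≠ 1.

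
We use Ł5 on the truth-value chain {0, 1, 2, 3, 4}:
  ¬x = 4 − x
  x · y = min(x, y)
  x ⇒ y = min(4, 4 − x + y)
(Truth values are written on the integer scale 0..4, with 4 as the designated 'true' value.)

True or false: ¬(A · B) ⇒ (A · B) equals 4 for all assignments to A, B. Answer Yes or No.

Counterexample: take A = 0, B = 0.
A · B = 0 · 0 = 0
¬(A · B) = ¬0 = 4
A · B = 0 · 0 = 0
¬(A · B) ⇒ (A · B) = 4 ⇒ 0 = 0
This gives 0 ≠ 4.

No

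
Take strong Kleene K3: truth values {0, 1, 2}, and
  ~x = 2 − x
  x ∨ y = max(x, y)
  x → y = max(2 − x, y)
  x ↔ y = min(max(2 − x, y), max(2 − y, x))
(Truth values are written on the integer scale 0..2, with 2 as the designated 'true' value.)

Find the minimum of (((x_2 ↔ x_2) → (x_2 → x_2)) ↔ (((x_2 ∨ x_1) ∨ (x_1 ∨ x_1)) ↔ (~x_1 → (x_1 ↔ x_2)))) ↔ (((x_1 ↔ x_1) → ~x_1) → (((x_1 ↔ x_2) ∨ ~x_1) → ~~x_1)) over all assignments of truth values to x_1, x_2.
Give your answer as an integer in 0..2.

Take x_1 = 0, x_2 = 1:
x_2 ↔ x_2 = 1 ↔ 1 = 1
x_2 → x_2 = 1 → 1 = 1
(x_2 ↔ x_2) → (x_2 → x_2) = 1 → 1 = 1
x_2 ∨ x_1 = 1 ∨ 0 = 1
x_1 ∨ x_1 = 0 ∨ 0 = 0
(x_2 ∨ x_1) ∨ (x_1 ∨ x_1) = 1 ∨ 0 = 1
~x_1 = ~0 = 2
x_1 ↔ x_2 = 0 ↔ 1 = 1
~x_1 → (x_1 ↔ x_2) = 2 → 1 = 1
((x_2 ∨ x_1) ∨ (x_1 ∨ x_1)) ↔ (~x_1 → (x_1 ↔ x_2)) = 1 ↔ 1 = 1
((x_2 ↔ x_2) → (x_2 → x_2)) ↔ (((x_2 ∨ x_1) ∨ (x_1 ∨ x_1)) ↔ (~x_1 → (x_1 ↔ x_2))) = 1 ↔ 1 = 1
x_1 ↔ x_1 = 0 ↔ 0 = 2
~x_1 = ~0 = 2
(x_1 ↔ x_1) → ~x_1 = 2 → 2 = 2
x_1 ↔ x_2 = 0 ↔ 1 = 1
~x_1 = ~0 = 2
(x_1 ↔ x_2) ∨ ~x_1 = 1 ∨ 2 = 2
~x_1 = ~0 = 2
~~x_1 = ~2 = 0
((x_1 ↔ x_2) ∨ ~x_1) → ~~x_1 = 2 → 0 = 0
((x_1 ↔ x_1) → ~x_1) → (((x_1 ↔ x_2) ∨ ~x_1) → ~~x_1) = 2 → 0 = 0
(((x_2 ↔ x_2) → (x_2 → x_2)) ↔ (((x_2 ∨ x_1) ∨ (x_1 ∨ x_1)) ↔ (~x_1 → (x_1 ↔ x_2)))) ↔ (((x_1 ↔ x_1) → ~x_1) → (((x_1 ↔ x_2) ∨ ~x_1) → ~~x_1)) = 1 ↔ 0 = 1
No assignment yields a value below 1, so this is the minimum.

1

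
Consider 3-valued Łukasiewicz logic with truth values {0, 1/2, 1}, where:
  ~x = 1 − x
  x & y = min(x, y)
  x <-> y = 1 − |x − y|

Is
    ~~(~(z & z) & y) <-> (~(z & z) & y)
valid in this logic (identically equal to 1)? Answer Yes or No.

Yes

y = 0, z = 0 ↦ 1
y = 0, z = 1/2 ↦ 1
y = 0, z = 1 ↦ 1
y = 1/2, z = 0 ↦ 1
y = 1/2, z = 1/2 ↦ 1
y = 1/2, z = 1 ↦ 1
y = 1, z = 0 ↦ 1
y = 1, z = 1/2 ↦ 1
y = 1, z = 1 ↦ 1
Every assignment gives a value ≥ 1.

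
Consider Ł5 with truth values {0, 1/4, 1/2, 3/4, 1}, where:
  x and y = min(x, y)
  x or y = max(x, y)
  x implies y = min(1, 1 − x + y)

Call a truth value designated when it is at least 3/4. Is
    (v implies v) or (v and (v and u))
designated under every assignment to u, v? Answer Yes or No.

At u = 1, v = 1/4, for instance:
v implies v = 1/4 implies 1/4 = 1
v and u = 1/4 and 1 = 1/4
v and (v and u) = 1/4 and 1/4 = 1/4
(v implies v) or (v and (v and u)) = 1 or 1/4 = 1
and checking the remaining 24 assignments likewise gives ≥ 3/4 in every case.

Yes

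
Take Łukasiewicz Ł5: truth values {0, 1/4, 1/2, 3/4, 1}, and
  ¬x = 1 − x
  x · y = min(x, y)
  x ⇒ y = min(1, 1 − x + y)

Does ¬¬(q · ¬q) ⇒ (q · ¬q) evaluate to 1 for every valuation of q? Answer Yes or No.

Yes

q = 0 ↦ 1
q = 1/4 ↦ 1
q = 1/2 ↦ 1
q = 3/4 ↦ 1
q = 1 ↦ 1
Every assignment gives a value ≥ 1.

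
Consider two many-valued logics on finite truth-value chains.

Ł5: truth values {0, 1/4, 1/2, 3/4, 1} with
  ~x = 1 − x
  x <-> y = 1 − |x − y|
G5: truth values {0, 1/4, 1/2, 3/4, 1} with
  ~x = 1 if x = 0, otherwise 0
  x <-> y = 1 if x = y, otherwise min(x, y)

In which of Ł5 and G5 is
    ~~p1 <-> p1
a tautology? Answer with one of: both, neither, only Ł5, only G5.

In Ł5: every assignment gives 1 — tautology.
In G5: at p1 = 1/4 the value is 1/4 — not a tautology.

only Ł5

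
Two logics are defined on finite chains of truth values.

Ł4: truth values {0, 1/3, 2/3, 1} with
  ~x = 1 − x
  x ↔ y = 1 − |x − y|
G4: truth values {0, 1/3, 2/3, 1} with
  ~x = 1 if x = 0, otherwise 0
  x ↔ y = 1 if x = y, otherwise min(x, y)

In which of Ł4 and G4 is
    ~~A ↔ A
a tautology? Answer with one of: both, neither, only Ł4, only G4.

In Ł4: every assignment gives 1 — tautology.
In G4: at A = 1/3 the value is 1/3 — not a tautology.

only Ł4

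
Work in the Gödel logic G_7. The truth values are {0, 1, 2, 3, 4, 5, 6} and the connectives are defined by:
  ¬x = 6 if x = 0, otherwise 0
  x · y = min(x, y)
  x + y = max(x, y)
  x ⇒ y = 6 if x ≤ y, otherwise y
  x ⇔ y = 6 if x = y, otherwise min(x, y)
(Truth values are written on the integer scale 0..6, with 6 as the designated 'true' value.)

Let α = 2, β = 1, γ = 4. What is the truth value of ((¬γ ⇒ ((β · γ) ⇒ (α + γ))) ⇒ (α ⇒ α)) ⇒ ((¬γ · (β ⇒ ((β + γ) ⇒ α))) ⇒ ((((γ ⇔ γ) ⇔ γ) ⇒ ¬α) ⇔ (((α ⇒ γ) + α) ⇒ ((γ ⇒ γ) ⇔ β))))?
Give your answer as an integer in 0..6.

6

¬γ = ¬4 = 0
β · γ = 1 · 4 = 1
α + γ = 2 + 4 = 4
(β · γ) ⇒ (α + γ) = 1 ⇒ 4 = 6
¬γ ⇒ ((β · γ) ⇒ (α + γ)) = 0 ⇒ 6 = 6
α ⇒ α = 2 ⇒ 2 = 6
(¬γ ⇒ ((β · γ) ⇒ (α + γ))) ⇒ (α ⇒ α) = 6 ⇒ 6 = 6
¬γ = ¬4 = 0
β + γ = 1 + 4 = 4
(β + γ) ⇒ α = 4 ⇒ 2 = 2
β ⇒ ((β + γ) ⇒ α) = 1 ⇒ 2 = 6
¬γ · (β ⇒ ((β + γ) ⇒ α)) = 0 · 6 = 0
γ ⇔ γ = 4 ⇔ 4 = 6
(γ ⇔ γ) ⇔ γ = 6 ⇔ 4 = 4
¬α = ¬2 = 0
((γ ⇔ γ) ⇔ γ) ⇒ ¬α = 4 ⇒ 0 = 0
α ⇒ γ = 2 ⇒ 4 = 6
(α ⇒ γ) + α = 6 + 2 = 6
γ ⇒ γ = 4 ⇒ 4 = 6
(γ ⇒ γ) ⇔ β = 6 ⇔ 1 = 1
((α ⇒ γ) + α) ⇒ ((γ ⇒ γ) ⇔ β) = 6 ⇒ 1 = 1
(((γ ⇔ γ) ⇔ γ) ⇒ ¬α) ⇔ (((α ⇒ γ) + α) ⇒ ((γ ⇒ γ) ⇔ β)) = 0 ⇔ 1 = 0
(¬γ · (β ⇒ ((β + γ) ⇒ α))) ⇒ ((((γ ⇔ γ) ⇔ γ) ⇒ ¬α) ⇔ (((α ⇒ γ) + α) ⇒ ((γ ⇒ γ) ⇔ β))) = 0 ⇒ 0 = 6
((¬γ ⇒ ((β · γ) ⇒ (α + γ))) ⇒ (α ⇒ α)) ⇒ ((¬γ · (β ⇒ ((β + γ) ⇒ α))) ⇒ ((((γ ⇔ γ) ⇔ γ) ⇒ ¬α) ⇔ (((α ⇒ γ) + α) ⇒ ((γ ⇒ γ) ⇔ β)))) = 6 ⇒ 6 = 6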